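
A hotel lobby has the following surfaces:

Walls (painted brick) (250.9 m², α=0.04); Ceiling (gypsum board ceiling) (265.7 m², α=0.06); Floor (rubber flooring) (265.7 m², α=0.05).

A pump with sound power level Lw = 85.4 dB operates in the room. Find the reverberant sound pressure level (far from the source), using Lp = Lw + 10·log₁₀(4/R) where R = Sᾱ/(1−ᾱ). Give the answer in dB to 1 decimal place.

A = 39.263 sabins; S = 782.3 m².
ᾱ = 0.0502, so room constant R = A/(1−ᾱ) = 41.338 m².
Lp = Lw + 10 log₁₀(4/R) = 85.4 -10.14 = 75.3 dB.

75.3 dB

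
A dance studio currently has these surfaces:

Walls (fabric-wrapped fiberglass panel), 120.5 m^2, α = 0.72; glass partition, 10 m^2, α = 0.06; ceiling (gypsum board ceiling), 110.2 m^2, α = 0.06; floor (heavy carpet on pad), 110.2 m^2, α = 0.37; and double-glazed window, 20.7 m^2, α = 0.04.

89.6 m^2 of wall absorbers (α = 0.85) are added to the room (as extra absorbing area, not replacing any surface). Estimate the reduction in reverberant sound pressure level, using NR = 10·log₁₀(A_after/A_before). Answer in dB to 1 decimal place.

Equivalent absorption area: A_before = 120.5*0.72 + 10*0.06 + 110.2*0.06 + 110.2*0.37 + 20.7*0.04 = 135.574 m^2.
Treatment contributes 89.6·0.85 = 76.160 sabins.
A_after = 135.574 + 76.160 = 211.734 sabins.
NR = 10·log₁₀(211.734/135.574) = 1.9 dB.

1.9 dB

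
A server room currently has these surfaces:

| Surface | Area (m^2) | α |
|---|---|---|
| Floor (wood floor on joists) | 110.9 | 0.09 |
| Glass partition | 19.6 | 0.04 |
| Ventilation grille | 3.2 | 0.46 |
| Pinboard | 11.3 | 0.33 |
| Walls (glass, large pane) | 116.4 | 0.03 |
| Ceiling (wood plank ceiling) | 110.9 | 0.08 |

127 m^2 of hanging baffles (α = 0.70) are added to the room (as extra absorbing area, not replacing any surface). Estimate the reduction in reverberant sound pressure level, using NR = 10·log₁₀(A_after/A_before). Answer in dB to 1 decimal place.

6.2 dB

Summing Sᵢαᵢ: 9.981 + 0.784 + 1.472 + 3.729 + 3.492 + 8.872 → A_before = 28.330 sabins.
Added absorption = 127 × 0.70 = 88.900 sabins.
A_after = 28.330 + 88.900 = 117.230 sabins.
Reduction = 10 log₁₀(A_after/A_before) = 10 log₁₀(4.1380) = 6.2 dB.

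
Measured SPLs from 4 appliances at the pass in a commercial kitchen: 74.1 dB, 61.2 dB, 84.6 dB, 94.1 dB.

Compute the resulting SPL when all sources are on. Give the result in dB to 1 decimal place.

Σ 10^(Lᵢ/10) = 2.886e+09.
L_total = 10·log₁₀(2.886e+09) = 94.6 dB.

94.6 dB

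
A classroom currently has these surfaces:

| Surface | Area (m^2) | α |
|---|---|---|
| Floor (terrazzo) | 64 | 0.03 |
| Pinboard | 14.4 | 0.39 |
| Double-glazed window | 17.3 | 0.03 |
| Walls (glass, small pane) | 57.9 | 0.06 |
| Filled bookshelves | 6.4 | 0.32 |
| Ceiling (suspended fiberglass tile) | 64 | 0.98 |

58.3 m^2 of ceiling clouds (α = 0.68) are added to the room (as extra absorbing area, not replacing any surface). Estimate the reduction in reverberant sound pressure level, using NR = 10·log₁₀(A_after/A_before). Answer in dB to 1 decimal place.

1.8 dB

A_before = Σ Sᵢαᵢ = 64·0.03 + 14.4·0.39 + 17.3·0.03 + 57.9·0.06 + 6.4·0.32 + 64·0.98 = 76.297 sabins.
Added absorption = 58.3 × 0.68 = 39.644 sabins.
New total A_after = 115.941 sabins.
NR = 10·log₁₀(115.941/76.297) = 1.8 dB.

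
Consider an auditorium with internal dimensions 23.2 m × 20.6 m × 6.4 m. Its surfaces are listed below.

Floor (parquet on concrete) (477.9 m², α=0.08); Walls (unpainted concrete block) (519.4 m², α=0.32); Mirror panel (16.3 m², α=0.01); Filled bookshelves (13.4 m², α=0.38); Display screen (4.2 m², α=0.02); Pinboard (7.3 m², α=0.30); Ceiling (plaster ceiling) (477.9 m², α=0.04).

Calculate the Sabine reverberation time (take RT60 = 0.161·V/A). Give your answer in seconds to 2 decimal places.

Summing Sᵢαᵢ: 38.232 + 166.208 + 0.163 + 5.092 + 0.084 + 2.190 + 19.116 → A = 231.085 sabins.
Room volume: 3058.688 m³.
RT60 = 0.161 · V / A = 0.161 × 3058.688 / 231.085 = 2.13 s.

2.13 sec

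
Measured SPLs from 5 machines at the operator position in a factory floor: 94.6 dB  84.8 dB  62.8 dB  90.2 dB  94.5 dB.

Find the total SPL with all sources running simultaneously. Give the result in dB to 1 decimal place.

Sum in the linear (power) domain: Σ 10^(Lᵢ/10) = 10^(94.6/10) + 10^(84.8/10) + 10^(62.8/10) + 10^(90.2/10) + 10^(94.5/10) = 7.053e+09.
Combined level = 10 log₁₀(7.053e+09) = 98.5 dB.

98.5 dB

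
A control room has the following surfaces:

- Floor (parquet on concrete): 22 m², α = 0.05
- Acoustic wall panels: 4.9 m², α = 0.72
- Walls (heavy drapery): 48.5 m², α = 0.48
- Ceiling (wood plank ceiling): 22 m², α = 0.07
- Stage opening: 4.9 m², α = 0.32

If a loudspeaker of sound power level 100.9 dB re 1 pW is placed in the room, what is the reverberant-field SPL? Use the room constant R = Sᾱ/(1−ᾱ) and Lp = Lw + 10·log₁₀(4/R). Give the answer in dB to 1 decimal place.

90.4 dB

A = 31.016 sabins; S = 102.3 m².
ᾱ = 0.3032, so room constant R = A/(1−ᾱ) = 44.512 m².
Lp = Lw + 10 log₁₀(4/R) = 100.9 -10.46 = 90.4 dB.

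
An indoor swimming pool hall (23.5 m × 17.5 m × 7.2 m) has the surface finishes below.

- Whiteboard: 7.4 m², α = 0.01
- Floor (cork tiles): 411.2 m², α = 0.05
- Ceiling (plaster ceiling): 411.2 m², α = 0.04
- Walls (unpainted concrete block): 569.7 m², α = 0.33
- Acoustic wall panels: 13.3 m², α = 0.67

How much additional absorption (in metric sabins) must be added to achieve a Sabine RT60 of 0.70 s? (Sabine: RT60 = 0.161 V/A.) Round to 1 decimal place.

447.0 sabins

A₁ = Σ Sᵢαᵢ = 7.4·0.01 + 411.2·0.05 + 411.2·0.04 + 569.7·0.33 + 13.3·0.67 = 233.994 sabins.
V = 2961 m³. Required absorption A₂ = 0.161 × 2961 / 0.70 = 681.030 sabins.
Additional absorption ΔA = 681.030 − 233.994 = 447.0 sabins.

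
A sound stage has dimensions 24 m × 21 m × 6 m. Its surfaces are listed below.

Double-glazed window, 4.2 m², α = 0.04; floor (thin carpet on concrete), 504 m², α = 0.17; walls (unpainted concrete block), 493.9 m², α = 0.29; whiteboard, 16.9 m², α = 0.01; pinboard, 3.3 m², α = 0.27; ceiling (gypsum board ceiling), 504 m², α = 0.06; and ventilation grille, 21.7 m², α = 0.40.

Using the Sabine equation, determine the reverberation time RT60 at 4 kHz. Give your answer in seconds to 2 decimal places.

A = Σ Sᵢαᵢ = 4.2×0.04 + 504×0.17 + 493.9×0.29 + 16.9×0.01 + 3.3×0.27 + 504×0.06 + 21.7×0.40 = 269.059 sabins.
Room volume: 3024 m³.
RT60 = 0.161 · V / A = 0.161 × 3024 / 269.059 = 1.81 s.

1.81 s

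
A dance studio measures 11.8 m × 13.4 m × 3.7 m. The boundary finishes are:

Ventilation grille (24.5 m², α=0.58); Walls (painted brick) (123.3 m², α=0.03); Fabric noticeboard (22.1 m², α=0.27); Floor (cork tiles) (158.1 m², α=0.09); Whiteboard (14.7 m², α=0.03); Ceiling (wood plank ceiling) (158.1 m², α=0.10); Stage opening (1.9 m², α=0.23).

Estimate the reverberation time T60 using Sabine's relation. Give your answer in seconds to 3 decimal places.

1.719 sec

Total absorption A = 24.5×0.58 + 123.3×0.03 + 22.1×0.27 + 158.1×0.09 + 14.7×0.03 + 158.1×0.10 + 1.9×0.23
  = 14.210 + 3.699 + 5.967 + 14.229 + 0.441 + 15.810 + 0.437 = 54.793 m² sabins.
V = 11.8·13.4·3.7 = 585.044 m³.
Sabine: RT60 = 0.161 × 585.044 / 54.793 = 1.719 s.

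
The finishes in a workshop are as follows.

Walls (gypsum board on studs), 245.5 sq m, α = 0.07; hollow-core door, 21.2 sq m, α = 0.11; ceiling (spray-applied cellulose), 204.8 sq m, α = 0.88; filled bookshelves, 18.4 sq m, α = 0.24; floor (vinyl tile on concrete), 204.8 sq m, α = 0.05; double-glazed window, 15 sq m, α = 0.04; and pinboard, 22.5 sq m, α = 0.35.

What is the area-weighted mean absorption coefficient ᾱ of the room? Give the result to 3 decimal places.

0.304

S = Σ Sᵢ = 245.5 + 21.2 + 204.8 + 18.4 + 204.8 + 15 + 22.5 = 732.2 sq m.
Weighted sum Σ Sα = 222.872.
ᾱ = A/S = 0.304.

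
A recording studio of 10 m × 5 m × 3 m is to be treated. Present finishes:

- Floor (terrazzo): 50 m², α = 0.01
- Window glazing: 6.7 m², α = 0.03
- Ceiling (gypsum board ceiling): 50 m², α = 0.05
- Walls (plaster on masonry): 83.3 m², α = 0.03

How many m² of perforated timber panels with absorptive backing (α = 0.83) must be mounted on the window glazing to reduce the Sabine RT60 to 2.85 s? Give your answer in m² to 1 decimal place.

Summing Sᵢαᵢ: 0.500 + 0.201 + 2.500 + 2.499 → A₁ = 5.700 sabins.
V = 150 m³. Target absorption A₂ = 0.161 × 150 / 2.85 = 8.474 sabins.
Absorption to add: 8.474 − 5.700 = 2.774 sabins.
Net gain per m²: Δα = 0.83 − 0.03 = 0.80.
Panel area = 2.774 / 0.80 = 3.5 m².

3.5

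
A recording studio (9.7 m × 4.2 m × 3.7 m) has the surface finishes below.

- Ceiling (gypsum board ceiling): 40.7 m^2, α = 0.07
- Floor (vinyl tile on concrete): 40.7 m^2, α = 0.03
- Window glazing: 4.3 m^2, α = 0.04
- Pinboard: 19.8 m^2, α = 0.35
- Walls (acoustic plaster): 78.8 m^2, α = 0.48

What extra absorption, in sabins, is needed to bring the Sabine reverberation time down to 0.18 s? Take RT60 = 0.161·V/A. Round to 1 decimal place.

85.8 sabins

A₁ = Σ Sᵢαᵢ = 40.7·0.07 + 40.7·0.03 + 4.3·0.04 + 19.8·0.35 + 78.8·0.48 = 48.996 sabins.
For T = 0.18 s, need A₂ = 0.161·V/T = 0.161·150.738/0.18 = 134.827 sabins.
Additional absorption ΔA = 134.827 − 48.996 = 85.8 sabins.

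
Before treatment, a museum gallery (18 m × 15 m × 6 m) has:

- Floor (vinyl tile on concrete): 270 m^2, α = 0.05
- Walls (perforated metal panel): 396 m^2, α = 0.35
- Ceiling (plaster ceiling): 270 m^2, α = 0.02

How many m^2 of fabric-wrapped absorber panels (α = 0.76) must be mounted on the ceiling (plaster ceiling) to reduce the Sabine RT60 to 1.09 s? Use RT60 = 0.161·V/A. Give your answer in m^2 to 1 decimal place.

Equivalent absorption area: A₁ = 270*0.05 + 396*0.35 + 270*0.02 = 157.500 m^2.
V = 1620 m³. Target absorption A₂ = 0.161 × 1620 / 1.09 = 239.284 sabins.
ΔA needed = 239.284 − 157.500 = 81.784 sabins.
Net gain per m^2: Δα = 0.76 − 0.02 = 0.74.
Panel area = 81.784 / 0.74 = 110.5 m^2.

110.5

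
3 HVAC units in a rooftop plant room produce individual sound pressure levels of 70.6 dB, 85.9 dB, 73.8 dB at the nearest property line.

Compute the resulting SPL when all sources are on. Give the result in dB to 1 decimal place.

Σ 10^(Lᵢ/10) = 4.245e+08.
Back to dB: 10·log₁₀ Σ = 86.3 dB.

86.3 dB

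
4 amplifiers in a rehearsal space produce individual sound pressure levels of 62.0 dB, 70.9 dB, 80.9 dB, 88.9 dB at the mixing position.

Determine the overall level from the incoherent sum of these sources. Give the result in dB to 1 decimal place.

89.6 dB

Converting to relative power and adding: 10^(62.0/10) + 10^(70.9/10) + 10^(80.9/10) + 10^(88.9/10) = 9.132e+08.
Back to dB: 10·log₁₀ Σ = 89.6 dB.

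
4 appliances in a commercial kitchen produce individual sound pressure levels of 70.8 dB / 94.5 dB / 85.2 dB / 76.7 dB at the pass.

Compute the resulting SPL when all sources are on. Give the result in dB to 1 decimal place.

95.1 dB

Sum in the linear (power) domain: Σ 10^(Lᵢ/10) = 10^(70.8/10) + 10^(94.5/10) + 10^(85.2/10) + 10^(76.7/10) = 3.208e+09.
Back to dB: 10·log₁₀ Σ = 95.1 dB.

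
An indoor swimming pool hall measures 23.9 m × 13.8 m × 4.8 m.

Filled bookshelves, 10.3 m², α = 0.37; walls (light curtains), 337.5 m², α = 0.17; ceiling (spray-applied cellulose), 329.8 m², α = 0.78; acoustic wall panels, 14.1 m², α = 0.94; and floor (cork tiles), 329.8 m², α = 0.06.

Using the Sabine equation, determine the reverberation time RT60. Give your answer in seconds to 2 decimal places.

0.73 s

Equivalent absorption area: A = 10.3*0.37 + 337.5*0.17 + 329.8*0.78 + 14.1*0.94 + 329.8*0.06 = 351.472 m².
V = 23.9·13.8·4.8 = 1583.136 m³.
RT60 = 0.161 · V / A = 0.161 × 1583.136 / 351.472 = 0.73 s.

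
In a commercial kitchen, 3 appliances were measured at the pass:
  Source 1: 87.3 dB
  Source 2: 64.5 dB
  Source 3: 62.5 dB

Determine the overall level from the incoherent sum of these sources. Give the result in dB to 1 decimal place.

Sum in the linear (power) domain: Σ 10^(Lᵢ/10) = 10^(87.3/10) + 10^(64.5/10) + 10^(62.5/10) = 5.416e+08.
L_total = 10·log₁₀(5.416e+08) = 87.3 dB.

87.3 dB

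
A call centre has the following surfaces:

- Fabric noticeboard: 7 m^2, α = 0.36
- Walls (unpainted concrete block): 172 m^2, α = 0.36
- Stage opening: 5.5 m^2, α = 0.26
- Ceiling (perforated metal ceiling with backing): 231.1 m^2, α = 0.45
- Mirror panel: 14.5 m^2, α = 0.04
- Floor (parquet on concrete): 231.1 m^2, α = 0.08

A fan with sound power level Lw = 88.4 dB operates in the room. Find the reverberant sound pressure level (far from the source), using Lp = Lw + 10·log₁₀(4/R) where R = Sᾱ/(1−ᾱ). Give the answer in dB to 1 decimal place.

Σ(Sᵢαᵢ) = 7×0.36 + 172×0.36 + 5.5×0.26 + 231.1×0.45 + 14.5×0.04 + 231.1×0.08 = 188.933; total area S = 661.2 m^2.
ᾱ = 188.933/661.2 = 0.2857; R = Sᾱ/(1−ᾱ) = 188.933/(1−0.2857) = 264.501 m^2.
Lp = 88.4 + 10·log₁₀(4/264.501) = 88.4 + (-18.20) = 70.2 dB.

70.2 dB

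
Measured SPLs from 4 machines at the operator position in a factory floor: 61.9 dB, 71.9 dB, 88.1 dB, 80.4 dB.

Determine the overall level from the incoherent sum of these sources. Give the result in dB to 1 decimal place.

88.9 dB

Σ 10^(Lᵢ/10) = 7.723e+08.
Combined level = 10 log₁₀(7.723e+08) = 88.9 dB.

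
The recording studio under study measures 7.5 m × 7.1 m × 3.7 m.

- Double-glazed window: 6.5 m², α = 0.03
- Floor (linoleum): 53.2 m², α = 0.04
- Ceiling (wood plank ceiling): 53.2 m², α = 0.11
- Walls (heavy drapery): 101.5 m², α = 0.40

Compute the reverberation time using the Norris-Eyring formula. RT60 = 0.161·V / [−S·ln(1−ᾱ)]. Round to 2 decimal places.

0.57 s

S = Σ Sᵢ = 214.4 m².
Σ(Sᵢαᵢ) = 6.5×0.03 + 53.2×0.04 + 53.2×0.11 + 101.5×0.40 = 48.775.
Mean coefficient ᾱ = A/S = 0.2275.
Eyring denominator: −S ln(1−ᾱ) = 55.342.
V = 7.5 × 7.1 × 3.7 = 197.025 m³.
T = 0.161·V/[−S·ln(1−ᾱ)] = 0.161·197.025/55.342 = 0.57 s.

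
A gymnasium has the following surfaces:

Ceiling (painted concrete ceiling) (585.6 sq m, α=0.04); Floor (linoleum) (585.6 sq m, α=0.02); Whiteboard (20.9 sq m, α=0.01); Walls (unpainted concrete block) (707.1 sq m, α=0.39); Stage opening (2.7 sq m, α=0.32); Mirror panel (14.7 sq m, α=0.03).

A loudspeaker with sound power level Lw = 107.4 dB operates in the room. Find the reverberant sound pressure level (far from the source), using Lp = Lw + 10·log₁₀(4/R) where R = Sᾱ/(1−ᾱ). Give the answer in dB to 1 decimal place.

87.7 dB

A = 312.419 sabins; S = 1916.6 sq m.
ᾱ = 0.1630, so room constant R = A/(1−ᾱ) = 373.260 sq m.
Lp = Lw + 10 log₁₀(4/R) = 107.4 -19.70 = 87.7 dB.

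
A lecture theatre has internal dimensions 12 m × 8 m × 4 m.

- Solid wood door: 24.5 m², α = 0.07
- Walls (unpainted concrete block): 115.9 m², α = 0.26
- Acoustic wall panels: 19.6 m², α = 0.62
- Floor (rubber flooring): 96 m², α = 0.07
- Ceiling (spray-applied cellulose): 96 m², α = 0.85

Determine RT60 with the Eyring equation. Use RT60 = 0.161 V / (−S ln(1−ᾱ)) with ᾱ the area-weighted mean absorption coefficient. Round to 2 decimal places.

0.37 s

Total surface area S = 24.5 + 115.9 + 19.6 + 96 + 96 = 352.0 m².
Σ(Sᵢαᵢ) = 24.5·0.07 + 115.9·0.26 + 19.6·0.62 + 96·0.07 + 96·0.85 = 132.321.
ᾱ = 132.321 / 352.0 = 0.3759.
−S·ln(1−ᾱ) = −352.0 × ln(1 − 0.3759) = 165.949.
V = 12 × 8 × 4 = 384 m³.
RT60 = 0.161 × 384 / 165.949 = 0.37 s.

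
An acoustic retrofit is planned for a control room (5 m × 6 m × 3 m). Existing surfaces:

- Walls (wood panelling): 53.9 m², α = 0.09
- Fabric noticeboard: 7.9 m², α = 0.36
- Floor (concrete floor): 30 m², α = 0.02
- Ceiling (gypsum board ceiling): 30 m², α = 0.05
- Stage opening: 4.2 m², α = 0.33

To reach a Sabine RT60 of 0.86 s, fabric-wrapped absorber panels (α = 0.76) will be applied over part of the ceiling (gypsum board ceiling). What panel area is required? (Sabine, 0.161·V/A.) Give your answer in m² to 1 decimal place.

Total absorption A₁ = 53.9*0.09 + 7.9*0.36 + 30*0.02 + 30*0.05 + 4.2*0.33
  = 4.851 + 2.844 + 0.600 + 1.500 + 1.386 = 11.181 m² sabins.
V = 90 m³. Target absorption A₂ = 0.161 × 90 / 0.86 = 16.849 sabins.
Absorption to add: 16.849 − 11.181 = 5.668 sabins.
Each m² of panel replacing the ceiling (gypsum board ceiling) adds (0.76 − 0.05) = 0.71 sabins.
Panel area = 5.668 / 0.71 = 8.0 m².

8.0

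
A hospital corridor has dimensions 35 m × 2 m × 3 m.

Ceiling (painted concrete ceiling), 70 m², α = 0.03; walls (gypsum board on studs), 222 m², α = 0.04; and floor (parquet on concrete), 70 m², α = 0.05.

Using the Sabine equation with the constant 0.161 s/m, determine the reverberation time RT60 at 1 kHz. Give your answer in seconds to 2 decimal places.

2.33 sec

Total absorption A = 70·0.03 + 222·0.04 + 70·0.05
  = 2.100 + 8.880 + 3.500 = 14.480 m² sabins.
Room volume: 210 m³.
T = 0.161 V/A = 0.161·210/14.480 = 2.33 s.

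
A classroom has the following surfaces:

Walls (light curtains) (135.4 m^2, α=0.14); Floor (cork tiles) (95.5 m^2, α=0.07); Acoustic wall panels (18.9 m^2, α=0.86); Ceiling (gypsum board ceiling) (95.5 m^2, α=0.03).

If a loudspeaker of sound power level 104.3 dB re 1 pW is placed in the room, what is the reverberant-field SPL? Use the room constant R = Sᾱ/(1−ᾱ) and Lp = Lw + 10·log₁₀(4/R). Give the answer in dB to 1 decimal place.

Σ(Sᵢαᵢ) = 135.4×0.14 + 95.5×0.07 + 18.9×0.86 + 95.5×0.03 = 44.760; total area S = 345.3 m^2.
ᾱ = 0.1296, so room constant R = A/(1−ᾱ) = 51.425 m^2.
Lp = 104.3 + 10·log₁₀(4/51.425) = 104.3 + (-11.09) = 93.2 dB.

93.2 dB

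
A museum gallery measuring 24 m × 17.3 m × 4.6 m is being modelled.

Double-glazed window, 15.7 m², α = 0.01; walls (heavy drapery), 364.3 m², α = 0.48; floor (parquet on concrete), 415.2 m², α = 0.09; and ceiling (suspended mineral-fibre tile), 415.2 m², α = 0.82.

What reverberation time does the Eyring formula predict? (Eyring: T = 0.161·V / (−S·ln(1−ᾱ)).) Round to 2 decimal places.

0.42 seconds

Total surface area S = 15.7 + 364.3 + 415.2 + 415.2 = 1210.4 m².
Absorption A = 15.7·0.01 + 364.3·0.48 + 415.2·0.09 + 415.2·0.82 = 552.853 sabins.
ᾱ = 552.853 / 1210.4 = 0.4568.
−S·ln(1−ᾱ) = −1210.4 × ln(1 − 0.4568) = 738.680.
V = 24 × 17.3 × 4.6 = 1909.92 m³.
T = 0.161·V/[−S·ln(1−ᾱ)] = 0.161·1909.92/738.680 = 0.42 s.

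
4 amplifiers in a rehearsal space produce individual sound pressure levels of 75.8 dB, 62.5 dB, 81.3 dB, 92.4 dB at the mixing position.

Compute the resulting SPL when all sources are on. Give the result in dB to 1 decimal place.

92.8 dB

Σ 10^(Lᵢ/10) = 1.912e+09.
Combined level = 10 log₁₀(1.912e+09) = 92.8 dB.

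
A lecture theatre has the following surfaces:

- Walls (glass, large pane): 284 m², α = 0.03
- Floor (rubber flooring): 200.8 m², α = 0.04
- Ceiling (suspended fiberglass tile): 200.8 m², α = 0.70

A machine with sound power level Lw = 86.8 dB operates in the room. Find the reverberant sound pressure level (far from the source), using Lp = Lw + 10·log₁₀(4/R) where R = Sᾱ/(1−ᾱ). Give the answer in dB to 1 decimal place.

69.7 dB

Σ(Sᵢαᵢ) = 284×0.03 + 200.8×0.04 + 200.8×0.70 = 157.112; total area S = 685.6 m².
ᾱ = 157.112/685.6 = 0.2292; R = Sᾱ/(1−ᾱ) = 157.112/(1−0.2292) = 203.830 m².
Lp = Lw + 10 log₁₀(4/R) = 86.8 -17.07 = 69.7 dB.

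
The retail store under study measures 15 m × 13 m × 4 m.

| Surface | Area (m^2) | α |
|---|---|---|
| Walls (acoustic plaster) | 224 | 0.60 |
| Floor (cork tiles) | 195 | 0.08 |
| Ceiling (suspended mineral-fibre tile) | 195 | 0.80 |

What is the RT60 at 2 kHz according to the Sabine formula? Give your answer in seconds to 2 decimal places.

Summing Sᵢαᵢ: 134.400 + 15.600 + 156.000 → A = 306.000 sabins.
Room volume: 780 m³.
RT60 = 0.161 · V / A = 0.161 × 780 / 306.000 = 0.41 s.

0.41 seconds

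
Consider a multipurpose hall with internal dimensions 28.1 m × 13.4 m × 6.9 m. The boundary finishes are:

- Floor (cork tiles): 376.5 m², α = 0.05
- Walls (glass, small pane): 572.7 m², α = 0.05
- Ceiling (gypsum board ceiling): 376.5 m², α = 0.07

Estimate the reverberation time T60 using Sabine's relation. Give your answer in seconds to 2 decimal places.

5.67 s

Equivalent absorption area: A = 376.5·0.05 + 572.7·0.05 + 376.5·0.07 = 73.815 m².
Room volume: 2598.126 m³.
RT60 = 0.161 · V / A = 0.161 × 2598.126 / 73.815 = 5.67 s.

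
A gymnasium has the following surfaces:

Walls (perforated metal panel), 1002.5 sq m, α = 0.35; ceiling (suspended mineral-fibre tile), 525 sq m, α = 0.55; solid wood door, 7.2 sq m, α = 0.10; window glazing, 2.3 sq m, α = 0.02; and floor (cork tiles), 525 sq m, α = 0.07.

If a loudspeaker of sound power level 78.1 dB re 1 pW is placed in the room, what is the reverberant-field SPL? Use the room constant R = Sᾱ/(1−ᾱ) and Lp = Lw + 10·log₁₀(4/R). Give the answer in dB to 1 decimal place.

54.1 dB

A = 677.141 sabins; S = 2062.0 sq m.
ᾱ = 677.141/2062.0 = 0.3284; R = Sᾱ/(1−ᾱ) = 677.141/(1−0.3284) = 1008.250 sq m.
Lp = Lw + 10 log₁₀(4/R) = 78.1 -24.02 = 54.1 dB.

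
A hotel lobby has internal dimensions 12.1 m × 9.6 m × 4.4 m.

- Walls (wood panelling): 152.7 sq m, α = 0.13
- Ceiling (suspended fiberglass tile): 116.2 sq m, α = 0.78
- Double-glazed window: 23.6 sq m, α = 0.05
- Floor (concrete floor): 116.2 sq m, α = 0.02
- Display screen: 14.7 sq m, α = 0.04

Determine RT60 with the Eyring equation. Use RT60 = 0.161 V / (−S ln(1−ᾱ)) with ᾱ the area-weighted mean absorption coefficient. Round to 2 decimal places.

0.62 s

S = Σ Sᵢ = 423.4 sq m.
Σ(Sᵢαᵢ) = 152.7·0.13 + 116.2·0.78 + 23.6·0.05 + 116.2·0.02 + 14.7·0.04 = 114.579.
Mean coefficient ᾱ = A/S = 0.2706.
−S·ln(1−ᾱ) = −423.4 × ln(1 − 0.2706) = 133.597.
V = 12.1 × 9.6 × 4.4 = 511.104 m³.
RT60 = 0.161 × 511.104 / 133.597 = 0.62 s.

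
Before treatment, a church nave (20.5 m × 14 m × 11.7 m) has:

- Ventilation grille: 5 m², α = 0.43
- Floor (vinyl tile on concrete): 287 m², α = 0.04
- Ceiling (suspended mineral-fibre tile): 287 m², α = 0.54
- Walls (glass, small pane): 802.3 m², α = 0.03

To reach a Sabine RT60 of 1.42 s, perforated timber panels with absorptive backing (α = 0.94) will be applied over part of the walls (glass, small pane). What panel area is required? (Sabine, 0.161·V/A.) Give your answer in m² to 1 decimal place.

A₁ = Σ Sᵢαᵢ = 5*0.43 + 287*0.04 + 287*0.54 + 802.3*0.03 = 192.679 sabins.
V = 3357.9 m³. Target absorption A₂ = 0.161 × 3357.9 / 1.42 = 380.720 sabins.
Absorption to add: 380.720 − 192.679 = 188.041 sabins.
Net gain per m²: Δα = 0.94 − 0.03 = 0.91.
Panel area = 188.041 / 0.91 = 206.6 m².

206.6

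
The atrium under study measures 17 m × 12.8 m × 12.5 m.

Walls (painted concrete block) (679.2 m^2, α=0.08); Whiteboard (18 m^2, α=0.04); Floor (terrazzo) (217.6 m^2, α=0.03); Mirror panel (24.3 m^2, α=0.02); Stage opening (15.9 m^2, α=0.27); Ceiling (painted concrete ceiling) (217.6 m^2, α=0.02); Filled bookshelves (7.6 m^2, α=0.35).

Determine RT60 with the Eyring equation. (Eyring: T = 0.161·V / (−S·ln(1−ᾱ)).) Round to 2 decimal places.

5.78 seconds

Total surface area S = 679.2 + 18 + 217.6 + 24.3 + 15.9 + 217.6 + 7.6 = 1180.2 m^2.
Absorption A = 679.2×0.08 + 18×0.04 + 217.6×0.03 + 24.3×0.02 + 15.9×0.27 + 217.6×0.02 + 7.6×0.35 = 73.375 sabins.
Mean coefficient ᾱ = A/S = 0.0622.
−S·ln(1−ᾱ) = −1180.2 × ln(1 − 0.0622) = 75.791.
V = 17 × 12.8 × 12.5 = 2720 m³.
RT60 = 0.161 × 2720 / 75.791 = 5.78 s.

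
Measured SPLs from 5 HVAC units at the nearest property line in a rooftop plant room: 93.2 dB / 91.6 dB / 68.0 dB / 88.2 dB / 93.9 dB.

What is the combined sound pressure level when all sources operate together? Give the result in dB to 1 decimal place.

98.2 dB

Sum in the linear (power) domain: Σ 10^(Lᵢ/10) = 10^(93.2/10) + 10^(91.6/10) + 10^(68.0/10) + 10^(88.2/10) + 10^(93.9/10) = 6.656e+09.
L_total = 10·log₁₀(6.656e+09) = 98.2 dB.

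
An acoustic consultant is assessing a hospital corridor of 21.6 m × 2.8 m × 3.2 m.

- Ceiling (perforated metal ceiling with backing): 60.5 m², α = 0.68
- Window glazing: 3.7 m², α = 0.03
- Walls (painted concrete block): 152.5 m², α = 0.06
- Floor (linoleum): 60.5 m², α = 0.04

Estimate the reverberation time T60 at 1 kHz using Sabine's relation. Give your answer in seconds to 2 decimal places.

0.59 sec

Total absorption A = 60.5*0.68 + 3.7*0.03 + 152.5*0.06 + 60.5*0.04
  = 41.140 + 0.111 + 9.150 + 2.420 = 52.821 m² sabins.
Volume V = 21.6 × 2.8 × 3.2 = 193.536 m³.
RT60 = 0.161 · V / A = 0.161 × 193.536 / 52.821 = 0.59 s.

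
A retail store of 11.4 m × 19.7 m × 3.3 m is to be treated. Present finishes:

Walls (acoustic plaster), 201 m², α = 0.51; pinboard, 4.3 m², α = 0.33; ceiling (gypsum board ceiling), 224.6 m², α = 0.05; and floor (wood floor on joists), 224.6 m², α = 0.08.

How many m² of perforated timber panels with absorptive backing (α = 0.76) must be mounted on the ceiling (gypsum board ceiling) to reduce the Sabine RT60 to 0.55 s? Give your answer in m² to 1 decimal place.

118.1

A₁ = Σ Sᵢαᵢ = 201×0.51 + 4.3×0.33 + 224.6×0.05 + 224.6×0.08 = 133.127 sabins.
Required A₂ = 0.161·741.114/0.55 = 216.944 sabins.
Absorption to add: 216.944 − 133.127 = 83.817 sabins.
Each m² of panel replacing the ceiling (gypsum board ceiling) adds (0.76 − 0.05) = 0.71 sabins.
Area = ΔA/Δα = 83.817/0.71 = 118.1 m².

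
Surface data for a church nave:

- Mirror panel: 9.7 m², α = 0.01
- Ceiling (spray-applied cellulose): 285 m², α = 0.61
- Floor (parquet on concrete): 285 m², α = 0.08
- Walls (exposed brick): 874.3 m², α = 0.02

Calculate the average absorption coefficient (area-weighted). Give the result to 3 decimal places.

0.147

S = Σ Sᵢ = 9.7 + 285 + 285 + 874.3 = 1454.0 m².
Weighted sum Σ Sα = 214.233.
ᾱ = 214.233 / 1454.0 = 0.147.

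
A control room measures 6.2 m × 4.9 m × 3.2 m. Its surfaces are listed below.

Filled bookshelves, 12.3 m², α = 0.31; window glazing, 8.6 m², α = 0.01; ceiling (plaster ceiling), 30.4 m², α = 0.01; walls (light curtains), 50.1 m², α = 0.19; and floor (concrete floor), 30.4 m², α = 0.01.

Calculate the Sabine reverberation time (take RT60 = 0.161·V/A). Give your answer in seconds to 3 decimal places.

A = Σ Sᵢαᵢ = 12.3·0.31 + 8.6·0.01 + 30.4·0.01 + 50.1·0.19 + 30.4·0.01 = 14.026 sabins.
V = 6.2·4.9·3.2 = 97.216 m³.
T = 0.161 V/A = 0.161·97.216/14.026 = 1.116 s.

1.116 seconds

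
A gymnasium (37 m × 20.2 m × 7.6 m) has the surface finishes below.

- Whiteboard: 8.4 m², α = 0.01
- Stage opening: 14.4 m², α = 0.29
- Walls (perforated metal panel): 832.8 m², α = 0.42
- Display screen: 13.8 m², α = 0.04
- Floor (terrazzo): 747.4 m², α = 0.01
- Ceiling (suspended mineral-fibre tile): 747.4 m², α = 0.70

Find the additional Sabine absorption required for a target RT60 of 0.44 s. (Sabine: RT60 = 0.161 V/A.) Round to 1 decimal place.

1193.2 sabins

Summing Sᵢαᵢ: 0.084 + 4.176 + 349.776 + 0.552 + 7.474 + 523.180 → A₁ = 885.242 sabins.
Target A₂ = 0.161·5680.24/0.44 = 2078.451 sabins (V = 5680.24 m³).
Shortfall: 2078.451 − 885.242 = 1193.2 sabins.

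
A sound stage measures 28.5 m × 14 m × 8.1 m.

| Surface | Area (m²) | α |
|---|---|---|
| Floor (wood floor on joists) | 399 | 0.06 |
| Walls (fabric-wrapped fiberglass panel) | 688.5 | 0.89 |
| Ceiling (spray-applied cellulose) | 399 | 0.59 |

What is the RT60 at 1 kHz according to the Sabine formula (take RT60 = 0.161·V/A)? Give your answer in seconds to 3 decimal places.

Equivalent absorption area: A = 399*0.06 + 688.5*0.89 + 399*0.59 = 872.115 m².
Room volume: 3231.9 m³.
Sabine: RT60 = 0.161 × 3231.9 / 872.115 = 0.597 s.

0.597 s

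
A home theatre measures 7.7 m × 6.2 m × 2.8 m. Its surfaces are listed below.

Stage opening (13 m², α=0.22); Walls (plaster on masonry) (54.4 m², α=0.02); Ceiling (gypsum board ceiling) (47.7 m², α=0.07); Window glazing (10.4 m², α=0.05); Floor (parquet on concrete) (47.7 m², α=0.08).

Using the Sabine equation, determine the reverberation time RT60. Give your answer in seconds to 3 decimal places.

1.852 s

Summing Sᵢαᵢ: 2.860 + 1.088 + 3.339 + 0.520 + 3.816 → A = 11.623 sabins.
Volume V = 7.7 × 6.2 × 2.8 = 133.672 m³.
Sabine: RT60 = 0.161 × 133.672 / 11.623 = 1.852 s.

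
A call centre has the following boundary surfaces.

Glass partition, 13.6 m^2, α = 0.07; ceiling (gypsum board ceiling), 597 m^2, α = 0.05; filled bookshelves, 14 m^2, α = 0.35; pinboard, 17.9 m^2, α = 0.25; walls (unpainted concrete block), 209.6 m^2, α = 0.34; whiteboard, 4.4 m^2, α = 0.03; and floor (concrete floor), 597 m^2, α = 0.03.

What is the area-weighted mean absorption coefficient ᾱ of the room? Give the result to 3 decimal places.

Total surface area S = 1453.5 m^2.
Weighted sum Σ Sα = 129.483.
ᾱ = A/S = 0.089.

0.089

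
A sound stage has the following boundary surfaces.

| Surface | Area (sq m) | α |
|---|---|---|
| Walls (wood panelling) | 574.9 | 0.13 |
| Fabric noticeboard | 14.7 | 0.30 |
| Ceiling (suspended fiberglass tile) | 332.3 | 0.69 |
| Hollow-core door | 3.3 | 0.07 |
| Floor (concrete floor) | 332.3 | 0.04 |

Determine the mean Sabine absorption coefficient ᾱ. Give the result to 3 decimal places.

0.256

S = Σ Sᵢ = 574.9 + 14.7 + 332.3 + 3.3 + 332.3 = 1257.5 sq m.
A = 574.9*0.13 + 14.7*0.30 + 332.3*0.69 + 3.3*0.07 + 332.3*0.04 = 321.957 sabins.
ᾱ = A/S = 0.256.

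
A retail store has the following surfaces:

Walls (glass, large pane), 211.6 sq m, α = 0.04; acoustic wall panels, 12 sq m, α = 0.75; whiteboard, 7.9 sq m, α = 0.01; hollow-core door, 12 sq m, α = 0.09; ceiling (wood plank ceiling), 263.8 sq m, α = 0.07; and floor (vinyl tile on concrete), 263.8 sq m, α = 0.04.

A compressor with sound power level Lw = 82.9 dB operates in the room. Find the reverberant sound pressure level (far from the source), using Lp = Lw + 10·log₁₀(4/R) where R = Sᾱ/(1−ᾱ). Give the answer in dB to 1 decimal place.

71.9 dB

Σ(Sᵢαᵢ) = 211.6×0.04 + 12×0.75 + 7.9×0.01 + 12×0.09 + 263.8×0.07 + 263.8×0.04 = 47.641; total area S = 771.1 sq m.
ᾱ = 47.641/771.1 = 0.0618; R = Sᾱ/(1−ᾱ) = 47.641/(1−0.0618) = 50.779 sq m.
Lp = 82.9 + 10·log₁₀(4/50.779) = 82.9 + (-11.04) = 71.9 dB.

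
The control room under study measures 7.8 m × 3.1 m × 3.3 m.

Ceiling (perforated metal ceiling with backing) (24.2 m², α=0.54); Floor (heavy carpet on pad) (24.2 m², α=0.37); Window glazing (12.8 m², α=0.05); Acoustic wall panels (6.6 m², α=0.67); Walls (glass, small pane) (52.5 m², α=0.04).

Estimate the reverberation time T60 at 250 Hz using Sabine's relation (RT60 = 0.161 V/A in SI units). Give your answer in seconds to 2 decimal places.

0.44 s

A = Σ Sᵢαᵢ = 24.2*0.54 + 24.2*0.37 + 12.8*0.05 + 6.6*0.67 + 52.5*0.04 = 29.184 sabins.
Room volume: 79.794 m³.
Sabine: RT60 = 0.161 × 79.794 / 29.184 = 0.44 s.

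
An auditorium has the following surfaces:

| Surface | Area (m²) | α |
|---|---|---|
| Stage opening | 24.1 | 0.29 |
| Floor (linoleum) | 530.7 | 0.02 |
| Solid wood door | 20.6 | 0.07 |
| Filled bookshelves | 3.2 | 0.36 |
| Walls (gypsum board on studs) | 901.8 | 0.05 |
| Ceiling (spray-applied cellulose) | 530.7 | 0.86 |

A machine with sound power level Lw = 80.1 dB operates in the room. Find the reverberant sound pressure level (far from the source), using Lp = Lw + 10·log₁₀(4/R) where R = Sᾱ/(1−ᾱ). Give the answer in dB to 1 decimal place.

Σ(Sᵢαᵢ) = 24.1·0.29 + 530.7·0.02 + 20.6·0.07 + 3.2·0.36 + 901.8·0.05 + 530.7·0.86 = 521.689; total area S = 2011.1 m².
ᾱ = 521.689/2011.1 = 0.2594; R = Sᾱ/(1−ᾱ) = 521.689/(1−0.2594) = 704.414 m².
Lp = 80.1 + 10·log₁₀(4/704.414) = 80.1 + (-22.46) = 57.6 dB.

57.6 dB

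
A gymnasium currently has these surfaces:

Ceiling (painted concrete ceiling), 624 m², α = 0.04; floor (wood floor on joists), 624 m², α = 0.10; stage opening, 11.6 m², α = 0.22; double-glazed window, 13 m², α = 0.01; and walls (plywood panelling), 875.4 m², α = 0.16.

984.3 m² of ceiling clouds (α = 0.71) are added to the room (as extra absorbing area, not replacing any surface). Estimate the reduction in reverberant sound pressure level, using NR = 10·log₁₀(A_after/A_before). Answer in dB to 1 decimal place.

A_before = Σ Sᵢαᵢ = 624·0.04 + 624·0.10 + 11.6·0.22 + 13·0.01 + 875.4·0.16 = 230.106 sabins.
Treatment contributes 984.3·0.71 = 698.853 sabins.
A_after = 230.106 + 698.853 = 928.959 sabins.
NR = 10·log₁₀(928.959/230.106) = 6.1 dB.

6.1 dB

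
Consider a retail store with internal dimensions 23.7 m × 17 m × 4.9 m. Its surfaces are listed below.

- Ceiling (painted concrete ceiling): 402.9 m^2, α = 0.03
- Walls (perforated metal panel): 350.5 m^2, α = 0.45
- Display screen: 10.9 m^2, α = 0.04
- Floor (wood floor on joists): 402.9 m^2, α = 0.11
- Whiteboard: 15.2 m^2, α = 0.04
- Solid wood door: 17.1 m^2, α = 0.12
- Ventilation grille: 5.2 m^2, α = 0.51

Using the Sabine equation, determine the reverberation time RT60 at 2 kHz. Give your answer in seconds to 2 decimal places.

1.45 sec

A = Σ Sᵢαᵢ = 402.9·0.03 + 350.5·0.45 + 10.9·0.04 + 402.9·0.11 + 15.2·0.04 + 17.1·0.12 + 5.2·0.51 = 219.879 sabins.
Volume V = 23.7 × 17 × 4.9 = 1974.21 m³.
T = 0.161 V/A = 0.161·1974.21/219.879 = 1.45 s.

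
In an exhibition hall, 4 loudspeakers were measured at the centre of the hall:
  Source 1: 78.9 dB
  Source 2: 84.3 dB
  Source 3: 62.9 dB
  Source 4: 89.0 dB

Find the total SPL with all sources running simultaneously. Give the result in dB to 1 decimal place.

Σ 10^(Lᵢ/10) = 1.143e+09.
L_total = 10·log₁₀(1.143e+09) = 90.6 dB.

90.6 dB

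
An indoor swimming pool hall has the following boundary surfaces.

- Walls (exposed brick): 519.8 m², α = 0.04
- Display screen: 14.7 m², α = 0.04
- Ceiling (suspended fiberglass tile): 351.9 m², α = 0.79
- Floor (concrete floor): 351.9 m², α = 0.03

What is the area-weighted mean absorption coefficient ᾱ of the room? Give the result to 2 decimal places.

S = Σ Sᵢ = 519.8 + 14.7 + 351.9 + 351.9 = 1238.3 m².
A = 519.8·0.04 + 14.7·0.04 + 351.9·0.79 + 351.9·0.03 = 309.938 sabins.
ᾱ = 309.938 / 1238.3 = 0.25.

0.25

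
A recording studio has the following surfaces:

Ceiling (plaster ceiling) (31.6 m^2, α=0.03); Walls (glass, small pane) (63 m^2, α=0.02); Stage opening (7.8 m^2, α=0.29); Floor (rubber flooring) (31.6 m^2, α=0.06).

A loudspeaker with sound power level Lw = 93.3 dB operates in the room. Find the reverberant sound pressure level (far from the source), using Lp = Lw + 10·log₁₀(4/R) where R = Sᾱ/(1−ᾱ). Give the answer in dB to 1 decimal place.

A = 6.366 sabins; S = 134.0 m^2.
ᾱ = 0.0475, so room constant R = A/(1−ᾱ) = 6.683 m^2.
Lp = Lw + 10 log₁₀(4/R) = 93.3 -2.23 = 91.1 dB.

91.1 dB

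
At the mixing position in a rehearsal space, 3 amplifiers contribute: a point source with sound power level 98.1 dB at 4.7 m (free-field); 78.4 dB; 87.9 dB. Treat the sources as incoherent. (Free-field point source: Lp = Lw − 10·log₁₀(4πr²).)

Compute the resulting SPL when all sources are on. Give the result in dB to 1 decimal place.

88.5 dB

Source at 4.7 m: Lp = 98.1 − 10·log₁₀(4π·4.7²) = 98.1 − 10·log₁₀(277.591) = 73.7 dB.
Σ 10^(Lᵢ/10) = 7.092e+08.
Combined level = 10 log₁₀(7.092e+08) = 88.5 dB.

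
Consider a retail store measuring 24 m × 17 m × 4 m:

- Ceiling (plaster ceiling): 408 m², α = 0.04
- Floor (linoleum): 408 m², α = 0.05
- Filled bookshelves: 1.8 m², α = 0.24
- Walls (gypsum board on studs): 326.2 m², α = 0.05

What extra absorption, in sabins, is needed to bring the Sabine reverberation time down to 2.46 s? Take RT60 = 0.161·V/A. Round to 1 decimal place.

53.3 sabins

Summing Sᵢαᵢ: 16.320 + 20.400 + 0.432 + 16.310 → A₁ = 53.462 sabins.
V = 1632 m³. Required absorption A₂ = 0.161 × 1632 / 2.46 = 106.810 sabins.
Shortfall: 106.810 − 53.462 = 53.3 sabins.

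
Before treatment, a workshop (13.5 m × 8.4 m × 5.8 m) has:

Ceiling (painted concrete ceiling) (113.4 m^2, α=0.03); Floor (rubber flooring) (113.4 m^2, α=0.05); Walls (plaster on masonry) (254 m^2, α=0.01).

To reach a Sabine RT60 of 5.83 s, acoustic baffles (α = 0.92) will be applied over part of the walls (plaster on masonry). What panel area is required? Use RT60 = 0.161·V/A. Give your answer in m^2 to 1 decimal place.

Equivalent absorption area: A₁ = 113.4×0.03 + 113.4×0.05 + 254×0.01 = 11.612 m^2.
Required A₂ = 0.161·657.72/5.83 = 18.163 sabins.
ΔA needed = 18.163 − 11.612 = 6.551 sabins.
Each m^2 of panel replacing the walls (plaster on masonry) adds (0.92 − 0.01) = 0.91 sabins.
Panel area = 6.551 / 0.91 = 7.2 m^2.

7.2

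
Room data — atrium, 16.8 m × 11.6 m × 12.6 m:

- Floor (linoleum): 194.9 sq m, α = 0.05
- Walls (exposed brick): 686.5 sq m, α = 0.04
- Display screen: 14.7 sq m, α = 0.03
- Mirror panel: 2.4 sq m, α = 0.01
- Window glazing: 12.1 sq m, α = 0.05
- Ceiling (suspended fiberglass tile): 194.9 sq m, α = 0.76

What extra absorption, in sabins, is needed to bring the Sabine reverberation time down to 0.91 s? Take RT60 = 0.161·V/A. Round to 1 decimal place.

Summing Sᵢαᵢ: 9.745 + 27.460 + 0.441 + 0.024 + 0.605 + 148.124 → A₁ = 186.399 sabins.
Target A₂ = 0.161·2455.488/0.91 = 434.432 sabins (V = 2455.488 m³).
Shortfall: 434.432 − 186.399 = 248.0 sabins.

248.0 sabins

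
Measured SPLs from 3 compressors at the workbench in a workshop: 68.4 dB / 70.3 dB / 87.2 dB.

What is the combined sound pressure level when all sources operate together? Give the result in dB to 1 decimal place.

87.3 dB

Σ 10^(Lᵢ/10) = 5.424e+08.
L_total = 10·log₁₀(5.424e+08) = 87.3 dB.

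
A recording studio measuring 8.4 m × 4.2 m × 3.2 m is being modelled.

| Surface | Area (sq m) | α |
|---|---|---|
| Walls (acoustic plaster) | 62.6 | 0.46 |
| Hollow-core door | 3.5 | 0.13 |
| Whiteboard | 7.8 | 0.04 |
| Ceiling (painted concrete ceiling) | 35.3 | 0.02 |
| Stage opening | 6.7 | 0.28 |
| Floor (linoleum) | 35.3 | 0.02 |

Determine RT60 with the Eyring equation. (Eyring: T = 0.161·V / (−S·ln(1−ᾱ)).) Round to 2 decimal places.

0.49 seconds

S = Σ Sᵢ = 151.2 sq m.
Absorption A = 62.6·0.46 + 3.5·0.13 + 7.8·0.04 + 35.3·0.02 + 6.7·0.28 + 35.3·0.02 = 32.851 sabins.
Mean coefficient ᾱ = A/S = 0.2173.
−S·ln(1−ᾱ) = −151.2 × ln(1 − 0.2173) = 37.045.
V = 8.4 × 4.2 × 3.2 = 112.896 m³.
RT60 = 0.161 × 112.896 / 37.045 = 0.49 s.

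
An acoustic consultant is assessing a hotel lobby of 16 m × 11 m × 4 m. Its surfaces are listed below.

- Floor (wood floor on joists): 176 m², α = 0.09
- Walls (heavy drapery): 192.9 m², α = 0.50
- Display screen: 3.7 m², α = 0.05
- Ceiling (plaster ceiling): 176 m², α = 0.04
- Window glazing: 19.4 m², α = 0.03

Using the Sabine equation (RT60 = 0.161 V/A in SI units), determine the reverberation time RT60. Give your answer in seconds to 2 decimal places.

A = Σ Sᵢαᵢ = 176*0.09 + 192.9*0.50 + 3.7*0.05 + 176*0.04 + 19.4*0.03 = 120.097 sabins.
Room volume: 704 m³.
Sabine: RT60 = 0.161 × 704 / 120.097 = 0.94 s.

0.94 s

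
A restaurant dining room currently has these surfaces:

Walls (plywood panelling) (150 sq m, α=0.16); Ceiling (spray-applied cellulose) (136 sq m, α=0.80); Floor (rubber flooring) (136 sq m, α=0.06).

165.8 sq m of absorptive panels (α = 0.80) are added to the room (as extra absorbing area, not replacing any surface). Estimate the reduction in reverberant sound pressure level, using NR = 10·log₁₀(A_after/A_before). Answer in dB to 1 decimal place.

Equivalent absorption area: A_before = 150·0.16 + 136·0.80 + 136·0.06 = 140.960 sq m.
Added absorption = 165.8 × 0.80 = 132.640 sabins.
A_after = 140.960 + 132.640 = 273.600 sabins.
NR = 10·log₁₀(273.600/140.960) = 2.9 dB.

2.9 dB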